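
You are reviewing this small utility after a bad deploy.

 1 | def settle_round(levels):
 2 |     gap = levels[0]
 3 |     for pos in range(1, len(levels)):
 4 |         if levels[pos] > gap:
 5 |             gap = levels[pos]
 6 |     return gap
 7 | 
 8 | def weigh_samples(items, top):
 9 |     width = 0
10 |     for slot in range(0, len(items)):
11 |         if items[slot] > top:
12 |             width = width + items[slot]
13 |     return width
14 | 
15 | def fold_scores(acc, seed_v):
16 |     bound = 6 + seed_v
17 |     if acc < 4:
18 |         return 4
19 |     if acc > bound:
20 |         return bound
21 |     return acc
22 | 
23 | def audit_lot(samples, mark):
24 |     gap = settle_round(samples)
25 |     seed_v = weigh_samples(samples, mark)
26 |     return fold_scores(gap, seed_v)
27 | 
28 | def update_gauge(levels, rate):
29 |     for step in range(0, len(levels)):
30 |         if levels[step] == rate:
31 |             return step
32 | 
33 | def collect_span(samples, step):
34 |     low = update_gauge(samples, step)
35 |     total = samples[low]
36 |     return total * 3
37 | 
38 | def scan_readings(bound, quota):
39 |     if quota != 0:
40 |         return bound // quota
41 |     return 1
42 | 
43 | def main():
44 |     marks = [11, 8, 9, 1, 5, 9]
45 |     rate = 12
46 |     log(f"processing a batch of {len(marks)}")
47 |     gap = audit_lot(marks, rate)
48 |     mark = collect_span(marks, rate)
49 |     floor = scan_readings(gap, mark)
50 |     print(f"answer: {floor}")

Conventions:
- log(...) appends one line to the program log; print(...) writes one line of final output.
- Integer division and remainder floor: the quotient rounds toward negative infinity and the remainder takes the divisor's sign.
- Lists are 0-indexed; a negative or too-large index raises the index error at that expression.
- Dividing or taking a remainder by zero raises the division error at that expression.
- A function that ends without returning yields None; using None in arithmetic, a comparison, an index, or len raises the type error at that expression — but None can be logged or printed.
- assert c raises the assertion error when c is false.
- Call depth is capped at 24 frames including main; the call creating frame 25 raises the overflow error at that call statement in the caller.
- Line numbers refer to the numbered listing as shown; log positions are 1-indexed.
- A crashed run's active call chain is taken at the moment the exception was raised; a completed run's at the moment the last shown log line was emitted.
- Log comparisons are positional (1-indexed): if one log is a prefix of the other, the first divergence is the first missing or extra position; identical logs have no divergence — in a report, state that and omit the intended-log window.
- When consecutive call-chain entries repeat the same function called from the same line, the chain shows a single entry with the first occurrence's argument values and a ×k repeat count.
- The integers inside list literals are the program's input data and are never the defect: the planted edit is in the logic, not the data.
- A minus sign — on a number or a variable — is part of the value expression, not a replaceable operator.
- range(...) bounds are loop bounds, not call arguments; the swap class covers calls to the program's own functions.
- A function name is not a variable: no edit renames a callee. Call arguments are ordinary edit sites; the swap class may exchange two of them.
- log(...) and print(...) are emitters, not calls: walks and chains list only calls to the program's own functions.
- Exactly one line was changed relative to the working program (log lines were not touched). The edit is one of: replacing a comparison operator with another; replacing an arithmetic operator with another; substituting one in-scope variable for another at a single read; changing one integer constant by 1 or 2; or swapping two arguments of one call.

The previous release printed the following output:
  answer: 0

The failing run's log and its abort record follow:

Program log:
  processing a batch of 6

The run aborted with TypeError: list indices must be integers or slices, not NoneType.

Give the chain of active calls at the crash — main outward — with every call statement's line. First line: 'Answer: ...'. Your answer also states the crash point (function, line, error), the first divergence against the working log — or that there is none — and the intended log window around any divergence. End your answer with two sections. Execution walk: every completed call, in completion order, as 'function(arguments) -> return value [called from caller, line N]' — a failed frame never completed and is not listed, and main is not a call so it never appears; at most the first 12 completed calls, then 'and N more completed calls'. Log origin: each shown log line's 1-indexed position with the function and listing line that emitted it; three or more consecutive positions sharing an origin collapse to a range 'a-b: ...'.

Answer: main -> collect_span (called at line 48).
Key observation: All emitted log lines are correct; the crash alone marks the defect.
Crash: collect_span, line 35, TypeError.
First divergence: none (the log streams are identical).
Execution walk:
  settle_round([11, 8, 9, 1, 5, 9]) -> 11  [called from audit_lot, line 24]
  weigh_samples([11, 8, 9, 1, 5, 9], 12) -> 0  [called from audit_lot, line 25]
  fold_scores(11, 0) -> 6  [called from audit_lot, line 26]
  audit_lot([11, 8, 9, 1, 5, 9], 12) -> 6  [called from main, line 47]
  update_gauge([11, 8, 9, 1, 5, 9], 12) -> None  [called from collect_span, line 34]
Log origins:
  1: emitted by main (line 46)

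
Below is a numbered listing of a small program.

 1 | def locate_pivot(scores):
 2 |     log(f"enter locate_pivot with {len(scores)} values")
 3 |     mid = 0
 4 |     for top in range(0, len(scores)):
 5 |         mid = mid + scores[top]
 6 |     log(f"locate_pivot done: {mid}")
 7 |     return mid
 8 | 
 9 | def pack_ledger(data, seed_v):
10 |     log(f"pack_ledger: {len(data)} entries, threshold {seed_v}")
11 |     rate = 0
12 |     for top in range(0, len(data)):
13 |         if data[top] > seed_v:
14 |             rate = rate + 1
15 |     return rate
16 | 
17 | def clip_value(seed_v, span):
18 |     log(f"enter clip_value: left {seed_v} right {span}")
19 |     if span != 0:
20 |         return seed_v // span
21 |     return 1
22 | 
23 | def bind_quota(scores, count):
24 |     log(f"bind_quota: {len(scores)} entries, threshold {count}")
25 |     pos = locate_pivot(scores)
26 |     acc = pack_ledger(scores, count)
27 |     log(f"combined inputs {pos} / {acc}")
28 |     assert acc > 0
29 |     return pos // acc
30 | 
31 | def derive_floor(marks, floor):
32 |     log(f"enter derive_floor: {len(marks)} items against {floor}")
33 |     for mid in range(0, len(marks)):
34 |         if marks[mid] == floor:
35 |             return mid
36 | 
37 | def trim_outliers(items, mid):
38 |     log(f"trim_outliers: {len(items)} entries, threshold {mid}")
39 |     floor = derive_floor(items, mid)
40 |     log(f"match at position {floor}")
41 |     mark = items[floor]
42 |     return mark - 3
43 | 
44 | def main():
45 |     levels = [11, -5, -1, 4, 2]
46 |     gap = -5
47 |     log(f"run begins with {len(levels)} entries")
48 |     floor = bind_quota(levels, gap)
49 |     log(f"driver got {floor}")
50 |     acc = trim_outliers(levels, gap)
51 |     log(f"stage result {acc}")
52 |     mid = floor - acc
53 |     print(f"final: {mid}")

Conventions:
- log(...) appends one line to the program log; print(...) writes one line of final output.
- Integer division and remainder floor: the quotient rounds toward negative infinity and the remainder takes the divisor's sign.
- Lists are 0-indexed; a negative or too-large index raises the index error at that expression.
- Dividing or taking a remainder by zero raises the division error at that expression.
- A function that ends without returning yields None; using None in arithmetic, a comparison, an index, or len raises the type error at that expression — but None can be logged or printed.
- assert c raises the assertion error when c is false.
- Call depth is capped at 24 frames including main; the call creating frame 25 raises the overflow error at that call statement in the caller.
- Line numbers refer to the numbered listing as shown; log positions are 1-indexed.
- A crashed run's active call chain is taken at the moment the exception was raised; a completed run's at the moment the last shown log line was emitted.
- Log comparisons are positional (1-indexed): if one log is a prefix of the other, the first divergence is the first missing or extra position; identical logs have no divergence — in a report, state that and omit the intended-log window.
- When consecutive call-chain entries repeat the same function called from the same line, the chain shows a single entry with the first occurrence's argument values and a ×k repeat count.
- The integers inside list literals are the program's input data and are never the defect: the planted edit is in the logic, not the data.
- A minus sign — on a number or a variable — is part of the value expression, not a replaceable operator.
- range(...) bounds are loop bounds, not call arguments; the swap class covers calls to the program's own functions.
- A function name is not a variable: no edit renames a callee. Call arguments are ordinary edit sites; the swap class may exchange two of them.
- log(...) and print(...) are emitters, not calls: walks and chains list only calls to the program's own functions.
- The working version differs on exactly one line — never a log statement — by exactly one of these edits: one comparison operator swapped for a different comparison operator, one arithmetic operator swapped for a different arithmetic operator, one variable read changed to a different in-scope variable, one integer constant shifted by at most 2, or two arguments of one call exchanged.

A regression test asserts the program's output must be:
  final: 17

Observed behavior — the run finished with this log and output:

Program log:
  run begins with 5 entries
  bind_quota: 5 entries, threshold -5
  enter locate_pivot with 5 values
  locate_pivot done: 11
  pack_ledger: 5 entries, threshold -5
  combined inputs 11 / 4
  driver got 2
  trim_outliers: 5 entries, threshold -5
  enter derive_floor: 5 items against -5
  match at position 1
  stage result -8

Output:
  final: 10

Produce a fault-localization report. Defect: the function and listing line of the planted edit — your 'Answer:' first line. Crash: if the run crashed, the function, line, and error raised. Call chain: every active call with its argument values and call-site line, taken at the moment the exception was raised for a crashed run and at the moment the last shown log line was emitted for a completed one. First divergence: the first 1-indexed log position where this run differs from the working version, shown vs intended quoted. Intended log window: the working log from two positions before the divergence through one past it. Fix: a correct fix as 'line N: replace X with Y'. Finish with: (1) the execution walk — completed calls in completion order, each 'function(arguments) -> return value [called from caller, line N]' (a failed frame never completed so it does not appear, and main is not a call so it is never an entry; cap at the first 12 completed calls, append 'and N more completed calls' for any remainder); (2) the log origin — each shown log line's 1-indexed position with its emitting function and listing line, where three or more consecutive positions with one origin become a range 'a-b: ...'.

Answer: the defect is in trim_outliers at line 42.
Key fact: At log position 11 the runs split — shown 'stage result -8', but the working version logs 'stage result -15'.
Call chain: main.
First divergence: at position 11 the run shows 'stage result -8' where the working version logs 'stage result -15'.
Intended log window:
  9: enter derive_floor: 5 items against -5
  10: match at position 1
  11: stage result -15
Execution walk:
  locate_pivot([11, -5, -1, 4, 2]) -> 11  [called from bind_quota, line 25]
  pack_ledger([11, -5, -1, 4, 2], -5) -> 4  [called from bind_quota, line 26]
  bind_quota([11, -5, -1, 4, 2], -5) -> 2  [called from main, line 48]
  derive_floor([11, -5, -1, 4, 2], -5) -> 1  [called from trim_outliers, line 39]
  trim_outliers([11, -5, -1, 4, 2], -5) -> -8  [called from main, line 50]
Log origins:
  1: emitted by main (line 47)
  2: emitted by bind_quota (line 24)
  3: emitted by locate_pivot (line 2)
  4: emitted by locate_pivot (line 6)
  5: emitted by pack_ledger (line 10)
  6: emitted by bind_quota (line 27)
  7: emitted by main (line 49)
  8: emitted by trim_outliers (line 38)
  9: emitted by derive_floor (line 32)
  10: emitted by trim_outliers (line 40)
  11: emitted by main (line 51)
A correct fix: line 42: replace `-` with `*`.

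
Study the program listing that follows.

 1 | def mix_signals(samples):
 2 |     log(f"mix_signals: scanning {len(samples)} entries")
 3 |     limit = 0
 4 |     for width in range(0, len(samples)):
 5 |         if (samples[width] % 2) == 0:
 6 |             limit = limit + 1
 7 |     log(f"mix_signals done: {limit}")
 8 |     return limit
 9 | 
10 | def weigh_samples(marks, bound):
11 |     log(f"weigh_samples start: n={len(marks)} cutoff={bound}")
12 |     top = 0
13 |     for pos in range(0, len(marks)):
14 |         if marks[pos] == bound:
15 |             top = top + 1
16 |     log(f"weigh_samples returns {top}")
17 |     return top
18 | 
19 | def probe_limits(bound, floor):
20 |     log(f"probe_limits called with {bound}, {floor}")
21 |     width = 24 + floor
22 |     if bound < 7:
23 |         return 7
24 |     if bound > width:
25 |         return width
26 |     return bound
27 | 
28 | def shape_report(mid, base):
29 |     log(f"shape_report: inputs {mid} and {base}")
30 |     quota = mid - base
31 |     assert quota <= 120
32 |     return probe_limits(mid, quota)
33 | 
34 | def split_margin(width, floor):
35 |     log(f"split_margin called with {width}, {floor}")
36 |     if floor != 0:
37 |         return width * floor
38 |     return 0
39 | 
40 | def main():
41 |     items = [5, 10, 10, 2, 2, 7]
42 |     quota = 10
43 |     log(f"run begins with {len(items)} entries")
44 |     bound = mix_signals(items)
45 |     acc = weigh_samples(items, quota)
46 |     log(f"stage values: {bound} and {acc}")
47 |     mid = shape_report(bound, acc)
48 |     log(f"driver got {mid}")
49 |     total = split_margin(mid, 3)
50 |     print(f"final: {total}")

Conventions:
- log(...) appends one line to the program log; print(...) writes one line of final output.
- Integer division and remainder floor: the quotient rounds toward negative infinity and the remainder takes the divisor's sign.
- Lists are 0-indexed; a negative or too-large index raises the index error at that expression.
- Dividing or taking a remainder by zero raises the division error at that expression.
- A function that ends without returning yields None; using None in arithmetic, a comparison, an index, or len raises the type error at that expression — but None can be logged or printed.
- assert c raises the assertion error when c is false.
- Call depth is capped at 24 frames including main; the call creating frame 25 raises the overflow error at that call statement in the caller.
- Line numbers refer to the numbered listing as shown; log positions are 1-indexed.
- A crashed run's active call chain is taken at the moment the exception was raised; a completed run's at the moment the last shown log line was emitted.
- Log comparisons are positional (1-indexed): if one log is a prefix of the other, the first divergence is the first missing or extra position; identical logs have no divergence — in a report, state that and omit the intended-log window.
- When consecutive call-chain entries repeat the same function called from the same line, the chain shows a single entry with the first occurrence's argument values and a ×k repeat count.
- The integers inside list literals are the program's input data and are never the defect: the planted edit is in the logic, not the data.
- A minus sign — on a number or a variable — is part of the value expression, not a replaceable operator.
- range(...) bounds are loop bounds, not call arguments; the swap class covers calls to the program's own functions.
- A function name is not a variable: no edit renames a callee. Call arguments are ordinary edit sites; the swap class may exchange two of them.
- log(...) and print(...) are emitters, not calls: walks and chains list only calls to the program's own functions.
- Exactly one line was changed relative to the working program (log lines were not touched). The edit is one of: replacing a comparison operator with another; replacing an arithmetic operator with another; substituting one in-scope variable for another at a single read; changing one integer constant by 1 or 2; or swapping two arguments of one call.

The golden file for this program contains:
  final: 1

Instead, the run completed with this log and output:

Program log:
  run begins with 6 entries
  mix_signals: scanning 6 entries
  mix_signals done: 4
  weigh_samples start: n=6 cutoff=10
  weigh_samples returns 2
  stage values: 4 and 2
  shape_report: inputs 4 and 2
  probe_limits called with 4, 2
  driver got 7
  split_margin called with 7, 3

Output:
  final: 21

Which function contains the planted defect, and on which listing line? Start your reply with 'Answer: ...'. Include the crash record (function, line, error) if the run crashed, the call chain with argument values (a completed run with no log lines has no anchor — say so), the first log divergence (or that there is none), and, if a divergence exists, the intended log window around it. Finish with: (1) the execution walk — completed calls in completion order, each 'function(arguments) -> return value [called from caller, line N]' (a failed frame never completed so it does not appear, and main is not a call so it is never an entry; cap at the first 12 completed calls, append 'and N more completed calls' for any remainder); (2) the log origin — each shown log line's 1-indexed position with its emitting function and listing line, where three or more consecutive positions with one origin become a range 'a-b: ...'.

Answer: the defect is in split_margin at line 37.
Core observation: Nothing in the log betrays the bug — only the output does.
Call chain: main -> split_margin(7, 3) (called at line 49).
First divergence: none — the logs agree in full.
Execution walk:
  mix_signals([5, 10, 10, 2, 2, 7]) -> 4  [called from main, line 44]
  weigh_samples([5, 10, 10, 2, 2, 7], 10) -> 2  [called from main, line 45]
  probe_limits(4, 2) -> 7  [called from shape_report, line 32]
  shape_report(4, 2) -> 7  [called from main, line 47]
  split_margin(7, 3) -> 21  [called from main, line 49]
Log origins:
  1: emitted by main (line 43)
  2: emitted by mix_signals (line 2)
  3: emitted by mix_signals (line 7)
  4: emitted by weigh_samples (line 11)
  5: emitted by weigh_samples (line 16)
  6: emitted by main (line 46)
  7: emitted by shape_report (line 29)
  8: emitted by probe_limits (line 20)
  9: emitted by main (line 48)
  10: emitted by split_margin (line 35)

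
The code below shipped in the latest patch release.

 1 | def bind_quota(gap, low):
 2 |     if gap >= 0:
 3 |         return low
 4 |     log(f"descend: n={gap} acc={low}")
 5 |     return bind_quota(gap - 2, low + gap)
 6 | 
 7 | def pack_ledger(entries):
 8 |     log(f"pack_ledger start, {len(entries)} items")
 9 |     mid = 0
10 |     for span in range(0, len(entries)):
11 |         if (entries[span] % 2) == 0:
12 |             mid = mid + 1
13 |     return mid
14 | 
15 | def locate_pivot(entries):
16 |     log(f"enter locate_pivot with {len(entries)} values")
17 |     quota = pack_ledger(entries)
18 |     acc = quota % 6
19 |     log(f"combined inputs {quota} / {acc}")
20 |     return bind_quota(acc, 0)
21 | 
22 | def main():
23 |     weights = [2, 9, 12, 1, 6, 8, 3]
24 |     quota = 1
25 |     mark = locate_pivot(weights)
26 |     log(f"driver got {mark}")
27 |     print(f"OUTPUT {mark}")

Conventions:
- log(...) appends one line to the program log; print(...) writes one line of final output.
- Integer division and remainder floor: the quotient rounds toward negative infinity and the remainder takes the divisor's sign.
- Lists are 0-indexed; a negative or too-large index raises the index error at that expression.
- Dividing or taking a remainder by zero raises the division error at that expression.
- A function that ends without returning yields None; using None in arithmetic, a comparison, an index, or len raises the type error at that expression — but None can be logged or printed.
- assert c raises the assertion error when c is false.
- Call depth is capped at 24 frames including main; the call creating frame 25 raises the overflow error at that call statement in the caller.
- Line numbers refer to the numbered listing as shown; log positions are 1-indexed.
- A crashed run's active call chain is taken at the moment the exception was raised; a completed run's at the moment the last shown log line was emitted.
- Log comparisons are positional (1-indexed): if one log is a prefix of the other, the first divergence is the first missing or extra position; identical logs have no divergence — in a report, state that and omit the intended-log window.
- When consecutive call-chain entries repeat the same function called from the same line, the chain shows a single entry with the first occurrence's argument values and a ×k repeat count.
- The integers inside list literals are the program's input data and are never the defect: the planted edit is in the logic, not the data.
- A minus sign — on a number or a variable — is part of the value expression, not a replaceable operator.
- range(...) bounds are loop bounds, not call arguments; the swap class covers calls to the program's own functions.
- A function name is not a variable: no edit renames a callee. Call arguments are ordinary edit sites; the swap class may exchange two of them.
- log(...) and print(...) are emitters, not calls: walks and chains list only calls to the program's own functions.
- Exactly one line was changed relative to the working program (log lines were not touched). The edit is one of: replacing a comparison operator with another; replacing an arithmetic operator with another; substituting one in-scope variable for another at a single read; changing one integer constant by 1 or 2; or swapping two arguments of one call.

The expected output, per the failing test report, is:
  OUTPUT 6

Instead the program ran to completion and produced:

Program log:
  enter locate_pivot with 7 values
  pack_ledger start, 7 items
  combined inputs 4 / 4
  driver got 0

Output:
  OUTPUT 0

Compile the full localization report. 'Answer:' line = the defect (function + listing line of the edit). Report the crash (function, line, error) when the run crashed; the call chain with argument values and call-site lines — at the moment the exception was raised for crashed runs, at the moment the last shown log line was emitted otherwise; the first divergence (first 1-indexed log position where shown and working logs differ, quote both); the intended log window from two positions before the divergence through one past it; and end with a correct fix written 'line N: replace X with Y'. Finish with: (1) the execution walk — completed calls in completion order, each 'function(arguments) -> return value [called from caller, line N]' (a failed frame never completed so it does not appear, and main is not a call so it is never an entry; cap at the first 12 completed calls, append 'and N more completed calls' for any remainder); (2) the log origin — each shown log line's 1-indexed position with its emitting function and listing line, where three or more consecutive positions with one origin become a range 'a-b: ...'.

Answer: the defect is in bind_quota at line 2.
Key fact: Log line 4 is where behavior first shows: 'driver got 0' appears instead of 'descend: n=4 acc=0'.
Call chain: main.
First divergence: position 4 — shown 'driver got 0', intended 'descend: n=4 acc=0'.
Intended log window:
  2: pack_ledger start, 7 items
  3: combined inputs 4 / 4
  4: descend: n=4 acc=0
  5: descend: n=2 acc=4
Execution walk:
  pack_ledger([2, 9, 12, 1, 6, 8, 3]) -> 4  [called from locate_pivot, line 17]
  bind_quota(4, 0) -> 0  [called from locate_pivot, line 20]
  locate_pivot([2, 9, 12, 1, 6, 8, 3]) -> 0  [called from main, line 25]
Log origin:
  1: from locate_pivot, line 16
  2: from pack_ledger, line 8
  3: from locate_pivot, line 19
  4: from main, line 26
A correct fix: line 2: replace `>=` with `<=`.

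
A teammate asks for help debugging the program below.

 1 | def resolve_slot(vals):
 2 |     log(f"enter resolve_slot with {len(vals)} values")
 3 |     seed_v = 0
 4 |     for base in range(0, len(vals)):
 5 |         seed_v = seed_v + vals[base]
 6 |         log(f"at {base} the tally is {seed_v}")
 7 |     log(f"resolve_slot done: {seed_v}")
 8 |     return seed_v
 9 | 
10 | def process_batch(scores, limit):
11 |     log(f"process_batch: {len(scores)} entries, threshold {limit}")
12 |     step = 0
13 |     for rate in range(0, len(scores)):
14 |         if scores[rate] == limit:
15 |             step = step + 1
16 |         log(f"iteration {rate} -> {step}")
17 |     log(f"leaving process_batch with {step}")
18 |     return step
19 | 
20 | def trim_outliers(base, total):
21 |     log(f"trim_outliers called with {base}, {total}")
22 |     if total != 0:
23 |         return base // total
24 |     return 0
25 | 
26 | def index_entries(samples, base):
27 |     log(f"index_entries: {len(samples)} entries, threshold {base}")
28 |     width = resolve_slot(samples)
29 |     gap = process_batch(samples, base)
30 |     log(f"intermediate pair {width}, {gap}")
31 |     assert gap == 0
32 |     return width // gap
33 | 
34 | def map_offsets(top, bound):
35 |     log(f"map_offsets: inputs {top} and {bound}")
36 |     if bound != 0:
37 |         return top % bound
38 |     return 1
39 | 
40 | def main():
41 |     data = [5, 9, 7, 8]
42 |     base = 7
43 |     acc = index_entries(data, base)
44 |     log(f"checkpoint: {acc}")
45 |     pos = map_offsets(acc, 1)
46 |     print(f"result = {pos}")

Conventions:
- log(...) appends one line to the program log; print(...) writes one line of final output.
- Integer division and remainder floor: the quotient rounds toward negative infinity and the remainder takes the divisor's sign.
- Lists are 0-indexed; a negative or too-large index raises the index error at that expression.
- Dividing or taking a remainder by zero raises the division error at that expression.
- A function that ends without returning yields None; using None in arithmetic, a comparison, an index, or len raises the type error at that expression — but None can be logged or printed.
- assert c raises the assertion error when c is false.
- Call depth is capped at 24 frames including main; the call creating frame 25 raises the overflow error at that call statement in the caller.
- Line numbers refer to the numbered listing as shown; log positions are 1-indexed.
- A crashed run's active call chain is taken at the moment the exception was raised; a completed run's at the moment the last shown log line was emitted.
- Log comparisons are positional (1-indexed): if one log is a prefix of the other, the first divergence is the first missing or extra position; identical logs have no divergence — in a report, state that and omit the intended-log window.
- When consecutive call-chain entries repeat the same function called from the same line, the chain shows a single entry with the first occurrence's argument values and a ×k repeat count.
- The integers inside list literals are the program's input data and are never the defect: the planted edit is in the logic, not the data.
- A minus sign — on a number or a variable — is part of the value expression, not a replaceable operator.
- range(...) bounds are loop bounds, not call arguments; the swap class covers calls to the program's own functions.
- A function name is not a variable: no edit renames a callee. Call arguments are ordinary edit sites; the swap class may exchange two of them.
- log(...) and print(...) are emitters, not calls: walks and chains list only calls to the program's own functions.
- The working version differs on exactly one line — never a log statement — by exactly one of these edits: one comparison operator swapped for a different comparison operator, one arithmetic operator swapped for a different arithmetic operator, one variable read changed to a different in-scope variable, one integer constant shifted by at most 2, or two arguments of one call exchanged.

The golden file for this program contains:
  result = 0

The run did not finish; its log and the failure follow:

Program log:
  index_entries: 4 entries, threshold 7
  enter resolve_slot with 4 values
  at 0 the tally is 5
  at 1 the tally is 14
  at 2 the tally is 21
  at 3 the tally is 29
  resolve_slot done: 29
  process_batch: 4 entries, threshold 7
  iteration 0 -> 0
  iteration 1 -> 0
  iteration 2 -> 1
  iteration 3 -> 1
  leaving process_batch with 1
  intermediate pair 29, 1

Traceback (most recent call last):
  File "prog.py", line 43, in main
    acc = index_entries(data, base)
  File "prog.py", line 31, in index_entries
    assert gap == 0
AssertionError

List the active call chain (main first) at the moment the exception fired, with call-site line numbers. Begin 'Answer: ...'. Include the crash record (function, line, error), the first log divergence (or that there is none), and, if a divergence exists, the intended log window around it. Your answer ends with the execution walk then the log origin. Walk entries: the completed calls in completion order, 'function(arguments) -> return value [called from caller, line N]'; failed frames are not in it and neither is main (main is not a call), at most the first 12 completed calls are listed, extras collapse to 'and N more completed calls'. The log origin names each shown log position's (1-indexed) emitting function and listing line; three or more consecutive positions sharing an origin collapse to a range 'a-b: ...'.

Answer: main -> index_entries (called at line 43).
The tell: The faulty run's log stops after 14 lines; the working version's next line would be 'checkpoint: 29'.
Crash: index_entries, line 31, AssertionError.
First divergence: position 15 (shown log ended at 14 lines; the working version continues: 'checkpoint: 29').
Intended log window:
  13: leaving process_batch with 1
  14: intermediate pair 29, 1
  15: checkpoint: 29
  16: map_offsets: inputs 29 and 1
Execution walk:
  resolve_slot([5, 9, 7, 8]) -> 29  [called from index_entries, line 28]
  process_batch([5, 9, 7, 8], 7) -> 1  [called from index_entries, line 29]
Log line origins:
  1: from index_entries, line 27
  2: from resolve_slot, line 2
  3-6: from resolve_slot, line 6
  7: from resolve_slot, line 7
  8: from process_batch, line 11
  9-12: from process_batch, line 16
  13: from process_batch, line 17
  14: from index_entries, line 30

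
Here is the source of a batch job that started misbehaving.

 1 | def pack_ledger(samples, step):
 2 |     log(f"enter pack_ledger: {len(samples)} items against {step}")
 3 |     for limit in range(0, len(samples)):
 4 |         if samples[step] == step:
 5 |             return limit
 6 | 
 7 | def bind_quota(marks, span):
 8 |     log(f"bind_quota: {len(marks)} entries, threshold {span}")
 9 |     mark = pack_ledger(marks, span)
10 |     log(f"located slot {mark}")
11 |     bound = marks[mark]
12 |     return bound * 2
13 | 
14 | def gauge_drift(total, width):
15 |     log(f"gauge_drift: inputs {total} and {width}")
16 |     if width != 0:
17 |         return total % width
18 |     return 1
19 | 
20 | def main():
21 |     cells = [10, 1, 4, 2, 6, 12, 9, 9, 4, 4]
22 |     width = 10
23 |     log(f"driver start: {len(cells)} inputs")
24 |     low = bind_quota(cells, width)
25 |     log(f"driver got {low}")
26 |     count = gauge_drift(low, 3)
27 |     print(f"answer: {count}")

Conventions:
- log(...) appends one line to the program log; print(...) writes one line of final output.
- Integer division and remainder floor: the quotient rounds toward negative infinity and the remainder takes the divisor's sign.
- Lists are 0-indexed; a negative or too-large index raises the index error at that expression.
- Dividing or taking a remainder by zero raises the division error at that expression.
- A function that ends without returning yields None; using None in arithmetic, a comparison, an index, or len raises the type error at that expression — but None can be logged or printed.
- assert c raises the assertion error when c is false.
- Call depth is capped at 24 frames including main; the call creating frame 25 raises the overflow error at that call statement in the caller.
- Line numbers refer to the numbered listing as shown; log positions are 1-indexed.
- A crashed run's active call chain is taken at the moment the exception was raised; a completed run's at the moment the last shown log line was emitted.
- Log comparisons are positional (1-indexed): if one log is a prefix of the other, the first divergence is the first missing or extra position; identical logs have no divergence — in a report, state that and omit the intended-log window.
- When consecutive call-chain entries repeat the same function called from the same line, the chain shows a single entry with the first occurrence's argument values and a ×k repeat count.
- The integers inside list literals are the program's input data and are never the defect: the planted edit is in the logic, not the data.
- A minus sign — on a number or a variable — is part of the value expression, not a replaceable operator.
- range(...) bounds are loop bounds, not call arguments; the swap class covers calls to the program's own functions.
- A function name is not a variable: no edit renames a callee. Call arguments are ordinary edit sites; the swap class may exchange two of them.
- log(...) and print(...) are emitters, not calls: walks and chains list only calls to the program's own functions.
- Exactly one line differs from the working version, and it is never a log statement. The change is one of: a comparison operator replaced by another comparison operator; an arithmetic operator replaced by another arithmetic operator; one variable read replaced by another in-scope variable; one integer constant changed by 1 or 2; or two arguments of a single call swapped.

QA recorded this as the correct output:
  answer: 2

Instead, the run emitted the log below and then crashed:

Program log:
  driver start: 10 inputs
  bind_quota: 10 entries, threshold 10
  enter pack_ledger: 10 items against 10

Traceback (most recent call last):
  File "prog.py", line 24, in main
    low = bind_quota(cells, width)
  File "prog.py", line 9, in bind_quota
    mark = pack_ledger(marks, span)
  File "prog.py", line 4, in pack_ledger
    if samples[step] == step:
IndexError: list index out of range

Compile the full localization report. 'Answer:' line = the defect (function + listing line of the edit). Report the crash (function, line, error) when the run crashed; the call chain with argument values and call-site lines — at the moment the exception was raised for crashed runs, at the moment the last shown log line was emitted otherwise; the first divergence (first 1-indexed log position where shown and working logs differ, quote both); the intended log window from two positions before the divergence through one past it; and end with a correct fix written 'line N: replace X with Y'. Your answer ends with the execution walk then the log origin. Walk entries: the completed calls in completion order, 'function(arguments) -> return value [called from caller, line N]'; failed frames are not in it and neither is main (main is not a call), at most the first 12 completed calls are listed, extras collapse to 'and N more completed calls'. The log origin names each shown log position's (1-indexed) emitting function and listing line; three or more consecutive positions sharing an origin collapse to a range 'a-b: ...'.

Answer: the defect is in pack_ledger at line 4.
Key observation: Only 3 log lines were emitted before the run died; the intended continuation was 'located slot 0'.
Crash: pack_ledger, line 4, IndexError.
Call chain: main -> bind_quota([10, 1, 4, 2, 6, 12, 9, 9, 4, 4], 10) (called at line 24) -> pack_ledger([10, 1, 4, 2, 6, 12, 9, 9, 4, 4], 10) (called at line 9).
First divergence: position 4 (shown log ended at 3 lines; the working version continues: 'located slot 0').
Intended log window:
  2: bind_quota: 10 entries, threshold 10
  3: enter pack_ledger: 10 items against 10
  4: located slot 0
  5: driver got 20
Execution walk:
  (no call completed)
Log origin:
  1: emitted by main (line 23)
  2: emitted by bind_quota (line 8)
  3: emitted by pack_ledger (line 2)
A correct fix: line 4: replace `samples[step]` with `samples[limit]`.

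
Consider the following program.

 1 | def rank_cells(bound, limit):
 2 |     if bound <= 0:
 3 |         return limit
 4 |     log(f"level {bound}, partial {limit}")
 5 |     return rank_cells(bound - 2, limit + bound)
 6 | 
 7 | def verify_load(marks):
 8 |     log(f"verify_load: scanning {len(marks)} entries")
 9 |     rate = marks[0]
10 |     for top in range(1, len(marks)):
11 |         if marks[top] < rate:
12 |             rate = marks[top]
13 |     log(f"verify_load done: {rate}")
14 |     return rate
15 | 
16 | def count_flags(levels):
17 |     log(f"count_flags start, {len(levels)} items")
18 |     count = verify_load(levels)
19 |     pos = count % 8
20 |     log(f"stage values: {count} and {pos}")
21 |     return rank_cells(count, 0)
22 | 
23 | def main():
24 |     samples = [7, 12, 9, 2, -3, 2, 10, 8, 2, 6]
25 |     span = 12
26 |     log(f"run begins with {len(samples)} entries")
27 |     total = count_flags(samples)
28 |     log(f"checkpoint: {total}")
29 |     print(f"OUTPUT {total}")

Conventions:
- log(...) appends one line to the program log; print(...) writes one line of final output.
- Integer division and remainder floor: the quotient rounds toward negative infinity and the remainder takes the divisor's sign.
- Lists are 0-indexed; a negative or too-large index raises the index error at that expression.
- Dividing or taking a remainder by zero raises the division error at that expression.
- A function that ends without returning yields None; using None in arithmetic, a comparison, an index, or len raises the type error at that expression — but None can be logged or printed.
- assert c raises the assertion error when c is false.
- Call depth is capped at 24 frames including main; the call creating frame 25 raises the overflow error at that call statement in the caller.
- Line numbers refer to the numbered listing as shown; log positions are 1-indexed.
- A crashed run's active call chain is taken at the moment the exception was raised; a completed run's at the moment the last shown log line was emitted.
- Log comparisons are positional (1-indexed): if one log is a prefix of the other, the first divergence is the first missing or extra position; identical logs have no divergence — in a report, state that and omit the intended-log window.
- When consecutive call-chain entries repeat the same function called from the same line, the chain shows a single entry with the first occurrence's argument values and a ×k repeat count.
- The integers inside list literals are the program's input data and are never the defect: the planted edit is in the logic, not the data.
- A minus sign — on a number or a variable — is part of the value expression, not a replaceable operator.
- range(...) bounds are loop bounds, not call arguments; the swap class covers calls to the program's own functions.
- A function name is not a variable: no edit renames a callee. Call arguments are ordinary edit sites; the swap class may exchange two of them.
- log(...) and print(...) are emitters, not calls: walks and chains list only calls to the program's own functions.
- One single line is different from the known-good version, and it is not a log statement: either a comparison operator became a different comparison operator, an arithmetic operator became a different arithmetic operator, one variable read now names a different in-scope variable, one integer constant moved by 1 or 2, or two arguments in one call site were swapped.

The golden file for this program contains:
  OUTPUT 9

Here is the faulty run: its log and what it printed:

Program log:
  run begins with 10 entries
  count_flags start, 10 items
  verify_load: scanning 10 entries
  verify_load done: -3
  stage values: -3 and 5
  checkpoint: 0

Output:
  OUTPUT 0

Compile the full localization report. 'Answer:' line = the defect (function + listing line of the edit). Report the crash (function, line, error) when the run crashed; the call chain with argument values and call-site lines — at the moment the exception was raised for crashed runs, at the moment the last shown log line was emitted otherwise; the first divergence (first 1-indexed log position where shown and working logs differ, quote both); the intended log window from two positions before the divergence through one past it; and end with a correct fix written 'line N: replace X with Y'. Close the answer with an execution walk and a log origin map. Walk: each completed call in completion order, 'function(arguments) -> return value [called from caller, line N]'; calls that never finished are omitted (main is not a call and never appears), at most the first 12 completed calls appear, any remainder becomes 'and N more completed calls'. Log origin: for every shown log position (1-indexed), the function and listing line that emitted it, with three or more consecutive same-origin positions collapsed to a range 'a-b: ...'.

Answer: the defect is in count_flags at line 21.
The tell: At log position 6 the runs split — shown 'checkpoint: 0', but the working version logs 'level 5, partial 0'.
Call chain: main.
First divergence: at position 6 the run shows 'checkpoint: 0' where the working version logs 'level 5, partial 0'.
Intended log window:
  4: verify_load done: -3
  5: stage values: -3 and 5
  6: level 5, partial 0
  7: level 3, partial 5
Execution walk:
  verify_load([7, 12, 9, 2, -3, 2, 10, 8, 2, 6]) -> -3  [called from count_flags, line 18]
  rank_cells(-3, 0) -> 0  [called from count_flags, line 21]
  count_flags([7, 12, 9, 2, -3, 2, 10, 8, 2, 6]) -> 0  [called from main, line 27]
Log origin:
  1: emitted by main (line 26)
  2: emitted by count_flags (line 17)
  3: emitted by verify_load (line 8)
  4: emitted by verify_load (line 13)
  5: emitted by count_flags (line 20)
  6: emitted by main (line 28)
A correct fix: line 21: replace `count` with `pos`.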